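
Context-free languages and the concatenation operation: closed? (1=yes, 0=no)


CFL closure properties:
  Closed under: union, concatenation, Kleene star
  NOT closed under: intersection, complement
Operation 'concatenation' is in closed list -> Yes (closed)

1


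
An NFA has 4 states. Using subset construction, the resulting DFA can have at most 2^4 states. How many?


NFA has 4 states
Subset construction: each DFA state = subset of NFA states
Maximum subsets = 2^4
2^4 = 16

16


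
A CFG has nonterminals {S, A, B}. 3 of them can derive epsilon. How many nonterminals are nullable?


Nonterminals: {S, A, B}
A nonterminal is nullable if it can derive epsilon
Counting nullable nonterminals: 3
Total nullable = 3

3


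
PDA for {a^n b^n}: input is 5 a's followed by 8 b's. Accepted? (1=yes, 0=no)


Language requires equal numbers of a's and b's
PDA pushes for each 'a', pops for each 'b'
Number of a's = 5
Number of b's = 8
5 != 8 -> Reject

0


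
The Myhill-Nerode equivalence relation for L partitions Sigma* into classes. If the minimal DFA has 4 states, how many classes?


Myhill-Nerode theorem:
Number of equivalence classes = number of states in minimal DFA
Minimal DFA states = 4
Therefore equivalence classes = 4

4


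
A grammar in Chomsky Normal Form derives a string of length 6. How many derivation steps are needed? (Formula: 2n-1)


Chomsky Normal Form derivation:
String length n = 6
Each step either:
  - Splits a nonterminal into two (n-1 such steps)
  - Converts a nonterminal to terminal (n such steps)
Total = (n-1) + n = 2n - 1
= 2(6) - 1
= 12 - 1
= 11

11


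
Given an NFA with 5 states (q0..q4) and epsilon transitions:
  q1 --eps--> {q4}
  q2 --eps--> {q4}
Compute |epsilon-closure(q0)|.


Starting from q0
Initialize closure = {q0}
q0 has no outgoing epsilon transitions -> nothing to add
Final closure: {q0}
Size = 1

1


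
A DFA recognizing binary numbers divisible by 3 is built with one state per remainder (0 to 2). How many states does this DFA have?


Divisibility by 3 is tracked via the remainder mod 3: 0, 1, ..., 2
The construction assigns one state to each remainder
Number of remainders = 3

3


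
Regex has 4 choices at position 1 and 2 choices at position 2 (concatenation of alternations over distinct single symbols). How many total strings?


First group: 4 alternatives
Second group: 2 alternatives
Concatenation: each choice from group 1 pairs with each from group 2
Total = 4 x 2 = 8

8


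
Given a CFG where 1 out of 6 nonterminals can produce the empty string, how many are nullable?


Nonterminals: {S, A, B, C, D, E}
A nonterminal is nullable if it can derive epsilon
Counting nullable nonterminals: 1
Total nullable = 1

1


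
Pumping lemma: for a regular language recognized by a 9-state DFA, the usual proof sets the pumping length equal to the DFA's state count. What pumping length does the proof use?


Pumping lemma for regular languages (standard proof):
Take p = |Q|, the number of DFA states.
Any string of length >= |Q| passes through |Q|+1 states while reading its first |Q| symbols,
so by pigeonhole some state repeats, giving the loop that can be pumped.
Here |Q| = 9
Therefore the proof uses p = 9

9


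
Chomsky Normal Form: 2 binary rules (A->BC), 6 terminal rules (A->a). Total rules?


CNF allows two rule forms:
  A -> BC (binary): 2 rules
  A -> a (terminal): 6 rules
Total = 2 + 6 = 8

8


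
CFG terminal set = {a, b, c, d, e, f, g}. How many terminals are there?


Terminal symbols: a, b, c, d, e, f, g
Counting each: a (#1), b (#2), c (#3), d (#4), e (#5), f (#6), g (#7)
Total = 7

7


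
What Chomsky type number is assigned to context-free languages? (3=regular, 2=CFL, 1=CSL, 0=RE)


Chomsky hierarchy levels:
  Type 3: Regular (DFA/NFA/regex)
  Type 2: Context-free (PDA)
  Type 1: Context-sensitive
  Type 0: Recursively enumerable (TM)
'context-free' corresponds to Type 2

2


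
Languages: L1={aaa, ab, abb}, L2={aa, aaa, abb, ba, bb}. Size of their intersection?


L1 = {aaa, ab, abb}
L2 = {aa, aaa, abb, ba, bb}
Checking each string in L1 against L2:
  'aaa': in L2? Yes
  'ab': in L2? No
  'abb': in L2? Yes
Intersection = {aaa, abb}
|L1 ∩ L2| = 2

2


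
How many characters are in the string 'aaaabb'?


String: 'aaaabb'
Counting characters:
  'a' appears 4 time(s)
  'b' appears 2 time(s)
Total length = 4 + 2 = 6

6


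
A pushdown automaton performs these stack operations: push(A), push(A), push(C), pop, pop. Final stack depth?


Tracing stack operations:
  push(A) -> stack = [A], depth=1
  push(A) -> stack = [A,A], depth=2
  push(C) -> stack = [A,A,C], depth=3
  pop -> removed C, stack = [A,A], depth=2
  pop -> removed A, stack = [A], depth=1
Final depth = 1

1


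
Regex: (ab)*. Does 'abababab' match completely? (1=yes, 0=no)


Pattern: (ab)*
String: 'abababab'
Pattern requires: zero or more repetitions of 'ab'
Pairs: ['ab', 'ab', 'ab', 'ab']
All pairs are 'ab'? Yes
Result: 1

1


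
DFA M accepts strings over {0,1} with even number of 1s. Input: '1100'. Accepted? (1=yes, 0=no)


DFA has 2 states: q_even (start, accept=yes) and q_odd
Processing string '1100' character by character:
  Position 0: read '1', 1-count=1 -> q_odd
  Position 1: read '1', 1-count=2 -> q_even
  Position 2: read '0', 1-count=2 -> q_even (no change)
  Position 3: read '0', 1-count=2 -> q_even (no change)
Final state: q_even, total 1s = 2 (even); the DFA requires an even count -> accept

1


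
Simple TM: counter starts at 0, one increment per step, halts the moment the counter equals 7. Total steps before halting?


Counter starts at 0. Counting sequence:
  Step 1: counter = 1
  Step 2: counter = 2
  Step 3: counter = 3
  Step 4: counter = 4
  Step 5: counter = 5
  Step 6: counter = 6
  Step 7: counter = 7
Counter reached 7 -> halt
Total steps = 7

7


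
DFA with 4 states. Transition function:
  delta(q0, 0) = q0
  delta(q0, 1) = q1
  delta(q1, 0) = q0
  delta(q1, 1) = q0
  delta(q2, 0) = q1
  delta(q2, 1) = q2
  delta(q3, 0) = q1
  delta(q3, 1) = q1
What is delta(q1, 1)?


Looking up transition function:
delta(q1, 1) in the table
Row: q1, Column: 1
Result: q0

q0


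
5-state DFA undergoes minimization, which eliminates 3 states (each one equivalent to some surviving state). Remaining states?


Original DFA: 5 states
Redundant states removed: 3
Minimized states = original - removed
= 5 - 3
= 2

2


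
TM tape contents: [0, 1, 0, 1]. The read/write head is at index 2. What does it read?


Tape: [0, 1, 0, 1]
Positions: 0 1 2 3
Values:    0 1 0 1
Head at position 2
tape[2] = 0

0


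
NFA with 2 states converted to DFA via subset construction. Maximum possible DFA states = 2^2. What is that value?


NFA has 2 states
Subset construction: each DFA state = subset of NFA states
Maximum subsets = 2^2
2^2 = 4

4


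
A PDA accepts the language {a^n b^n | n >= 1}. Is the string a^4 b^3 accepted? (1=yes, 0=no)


Language requires equal numbers of a's and b's
PDA pushes for each 'a', pops for each 'b'
Number of a's = 4
Number of b's = 3
4 != 3 -> Reject

0


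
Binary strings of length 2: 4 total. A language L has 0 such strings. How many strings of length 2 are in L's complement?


Alphabet: {0,1}
String length: 2
Total strings of length 2 = 2^2 = 4
Strings in L = 0
Complement = total - |L|
= 4 - 0
= 4

4


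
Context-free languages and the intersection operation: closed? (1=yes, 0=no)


CFL closure properties:
  Closed under: union, concatenation, Kleene star
  NOT closed under: intersection, complement
Operation 'intersection' is in not-closed list -> No (not closed)

0


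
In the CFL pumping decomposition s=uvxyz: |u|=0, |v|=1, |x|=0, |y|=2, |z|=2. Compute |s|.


|s| = |u| + |v| + |x| + |y| + |z|
= 0 + 1 + 0 + 2 + 2
= 1 + 0 + 4
= 1 + 4
= 5

5


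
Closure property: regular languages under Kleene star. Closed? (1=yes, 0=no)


Regular languages are closed under:
- Union (DFA product construction)
- Intersection (DFA product construction)
- Complement (swap accept/reject states)
- Concatenation (NFA construction)
- Kleene star (NFA construction)
Kleene star is in this list
Therefore: closed

1


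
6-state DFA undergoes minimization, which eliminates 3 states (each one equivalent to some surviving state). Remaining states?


Original DFA: 6 states
Redundant states removed: 3
Minimized states = original - removed
= 6 - 3
= 3

3


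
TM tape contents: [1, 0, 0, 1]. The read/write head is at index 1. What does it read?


Tape: [1, 0, 0, 1]
Positions: 0 1 2 3
Values:    1 0 0 1
Head at position 1
tape[1] = 0

0


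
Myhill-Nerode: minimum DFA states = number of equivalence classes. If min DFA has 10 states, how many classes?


Myhill-Nerode theorem:
Number of equivalence classes = number of states in minimal DFA
Minimal DFA states = 10
Therefore equivalence classes = 10

10


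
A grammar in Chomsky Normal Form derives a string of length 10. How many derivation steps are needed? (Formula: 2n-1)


Chomsky Normal Form derivation:
String length n = 10
Each step either:
  - Splits a nonterminal into two (n-1 such steps)
  - Converts a nonterminal to terminal (n such steps)
Total = (n-1) + n = 2n - 1
= 2(10) - 1
= 20 - 1
= 19

19


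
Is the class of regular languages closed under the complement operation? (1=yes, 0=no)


Regular languages are closed under:
- Union (DFA product construction)
- Intersection (DFA product construction)
- Complement (swap accept/reject states)
- Concatenation (NFA construction)
- Kleene star (NFA construction)
complement is in this list
Therefore: closed

1


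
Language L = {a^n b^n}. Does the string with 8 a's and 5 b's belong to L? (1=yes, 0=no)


Language requires equal numbers of a's and b's
PDA pushes for each 'a', pops for each 'b'
Number of a's = 8
Number of b's = 5
8 != 5 -> Reject

0


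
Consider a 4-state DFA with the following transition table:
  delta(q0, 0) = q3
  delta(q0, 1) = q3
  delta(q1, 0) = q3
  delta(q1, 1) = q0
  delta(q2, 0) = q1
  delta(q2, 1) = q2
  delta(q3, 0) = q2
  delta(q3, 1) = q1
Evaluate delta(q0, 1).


Looking up transition function:
delta(q0, 1) in the table
Row: q0, Column: 1
Result: q3

q3


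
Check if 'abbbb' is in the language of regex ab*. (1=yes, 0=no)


Pattern: ab*
String: 'abbbb'
Pattern requires: exactly one 'a' followed by zero or more 'b's
First char is 'a' -> OK
Rest 'bbbb': all b's? Yes
Result: 1

1


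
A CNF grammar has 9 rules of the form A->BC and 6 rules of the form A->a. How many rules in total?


CNF allows two rule forms:
  A -> BC (binary): 9 rules
  A -> a (terminal): 6 rules
Total = 9 + 6 = 15

15


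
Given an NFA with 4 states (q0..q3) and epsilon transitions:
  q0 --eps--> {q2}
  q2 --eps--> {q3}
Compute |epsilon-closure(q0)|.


Starting from q0
Initialize closure = {q0}
Follow epsilon from q0 -> add q2
Follow epsilon from q2 -> add q3
Final closure: {q0, q2, q3}
Size = 3

3


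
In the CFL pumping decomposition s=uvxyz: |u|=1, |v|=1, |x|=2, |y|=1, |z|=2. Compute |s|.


|s| = |u| + |v| + |x| + |y| + |z|
= 1 + 1 + 2 + 1 + 2
= 2 + 2 + 3
= 4 + 3
= 7

7


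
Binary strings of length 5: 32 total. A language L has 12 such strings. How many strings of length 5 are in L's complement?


Alphabet: {0,1}
String length: 5
Total strings of length 5 = 2^5 = 32
Strings in L = 12
Complement = total - |L|
= 32 - 12
= 20

20


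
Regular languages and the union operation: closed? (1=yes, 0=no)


Regular languages are closed under all standard operations:
- Union: Yes (product construction)
- Intersection: Yes (product construction)
- Complement: Yes (swap accept/reject)
- Concatenation: Yes (NFA construction)
Operation: union -> Closed

1


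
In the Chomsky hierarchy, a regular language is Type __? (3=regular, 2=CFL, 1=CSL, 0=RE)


Chomsky hierarchy levels:
  Type 3: Regular (DFA/NFA/regex)
  Type 2: Context-free (PDA)
  Type 1: Context-sensitive
  Type 0: Recursively enumerable (TM)
'regular' corresponds to Type 3

3


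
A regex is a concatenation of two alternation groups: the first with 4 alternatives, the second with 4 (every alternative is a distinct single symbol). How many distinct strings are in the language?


First group: 4 alternatives
Second group: 4 alternatives
Concatenation: each choice from group 1 pairs with each from group 2
Total = 4 x 4 = 16

16


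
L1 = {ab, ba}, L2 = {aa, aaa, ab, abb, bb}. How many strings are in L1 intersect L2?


L1 = {ab, ba}
L2 = {aa, aaa, ab, abb, bb}
Checking each string in L1 against L2:
  'ab': in L2? Yes
  'ba': in L2? No
Intersection = {ab}
|L1 ∩ L2| = 1

1


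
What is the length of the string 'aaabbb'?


String: 'aaabbb'
Counting characters:
  'a' appears 3 time(s)
  'b' appears 3 time(s)
Total length = 3 + 3 = 6

6


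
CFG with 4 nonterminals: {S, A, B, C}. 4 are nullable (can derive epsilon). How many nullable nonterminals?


Nonterminals: {S, A, B, C}
A nonterminal is nullable if it can derive epsilon
Counting nullable nonterminals: 4
Total nullable = 4

4


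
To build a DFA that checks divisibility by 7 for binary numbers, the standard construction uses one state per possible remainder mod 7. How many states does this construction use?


Divisibility by 7 is tracked via the remainder mod 7: 0, 1, ..., 6
The construction assigns one state to each remainder
Number of remainders = 7

7


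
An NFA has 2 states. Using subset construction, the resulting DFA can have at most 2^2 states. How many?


NFA has 2 states
Subset construction: each DFA state = subset of NFA states
Maximum subsets = 2^2
2^2 = 4

4


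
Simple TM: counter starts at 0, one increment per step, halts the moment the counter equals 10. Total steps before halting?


Counter starts at 0. Counting sequence:
  Step 1: counter = 1
  Step 2: counter = 2
  Step 3: counter = 3
  Step 4: counter = 4
  Step 5: counter = 5
  Step 6: counter = 6
  ...
  Step 10: counter = 10
Counter reached 10 -> halt
Total steps = 10

10


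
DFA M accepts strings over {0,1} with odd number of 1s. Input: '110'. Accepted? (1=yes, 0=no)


DFA has 2 states: q_even (start, accept=no) and q_odd
Processing string '110' character by character:
  Position 0: read '1', 1-count=1 -> q_odd
  Position 1: read '1', 1-count=2 -> q_even
  Position 2: read '0', 1-count=2 -> q_even (no change)
Final state: q_even, total 1s = 2 (even); the DFA requires an odd count -> reject

0


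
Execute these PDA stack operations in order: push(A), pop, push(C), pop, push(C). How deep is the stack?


Tracing stack operations:
  push(A) -> stack = [A], depth=1
  pop -> removed A, stack = [], depth=0
  push(C) -> stack = [C], depth=1
  pop -> removed C, stack = [], depth=0
  push(C) -> stack = [C], depth=1
Final depth = 1

1


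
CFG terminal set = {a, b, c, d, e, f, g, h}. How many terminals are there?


Terminal symbols: a, b, c, d, e, f, g, h
Counting each: a (#1), b (#2), c (#3), d (#4), e (#5), f (#6), g (#7), h (#8)
Total = 8

8


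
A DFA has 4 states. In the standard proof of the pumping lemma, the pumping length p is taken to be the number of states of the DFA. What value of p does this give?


Pumping lemma for regular languages (standard proof):
Take p = |Q|, the number of DFA states.
Any string of length >= |Q| passes through |Q|+1 states while reading its first |Q| symbols,
so by pigeonhole some state repeats, giving the loop that can be pumped.
Here |Q| = 4
Therefore the proof uses p = 4

4


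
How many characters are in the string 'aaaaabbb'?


String: 'aaaaabbb'
Counting characters:
  'a' appears 5 time(s)
  'b' appears 3 time(s)
Total length = 5 + 3 = 8

8


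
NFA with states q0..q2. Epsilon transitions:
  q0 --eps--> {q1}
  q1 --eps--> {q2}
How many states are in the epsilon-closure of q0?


Starting from q0
Initialize closure = {q0}
Follow epsilon from q0 -> add q1
Follow epsilon from q1 -> add q2
Final closure: {q0, q1, q2}
Size = 3

3


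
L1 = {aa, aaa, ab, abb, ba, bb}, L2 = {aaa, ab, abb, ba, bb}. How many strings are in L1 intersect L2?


L1 = {aa, aaa, ab, abb, ba, bb}
L2 = {aaa, ab, abb, ba, bb}
Checking each string in L1 against L2:
  'aa': in L2? No
  'aaa': in L2? Yes
  'ab': in L2? Yes
  'abb': in L2? Yes
  'ba': in L2? Yes
  'bb': in L2? Yes
Intersection = {aaa, ab, abb, ba, bb}
|L1 ∩ L2| = 5

5


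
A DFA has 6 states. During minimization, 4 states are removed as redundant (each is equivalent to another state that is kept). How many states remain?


Original DFA: 6 states
Redundant states removed: 4
Minimized states = original - removed
= 6 - 4
= 2

2


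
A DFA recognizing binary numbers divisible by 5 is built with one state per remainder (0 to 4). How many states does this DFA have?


Divisibility by 5 is tracked via the remainder mod 5: 0, 1, ..., 4
The construction assigns one state to each remainder
Number of remainders = 5

5


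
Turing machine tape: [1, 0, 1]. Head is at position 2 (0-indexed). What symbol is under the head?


Tape: [1, 0, 1]
Positions: 0 1 2
Values:    1 0 1
Head at position 2
tape[2] = 1

1


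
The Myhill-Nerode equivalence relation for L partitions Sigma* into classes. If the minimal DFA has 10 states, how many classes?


Myhill-Nerode theorem:
Number of equivalence classes = number of states in minimal DFA
Minimal DFA states = 10
Therefore equivalence classes = 10

10


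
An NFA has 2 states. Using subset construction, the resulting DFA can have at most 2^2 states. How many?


NFA has 2 states
Subset construction: each DFA state = subset of NFA states
Maximum subsets = 2^2
2^2 = 4

4


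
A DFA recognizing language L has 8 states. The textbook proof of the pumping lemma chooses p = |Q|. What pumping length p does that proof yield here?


Pumping lemma for regular languages (standard proof):
Take p = |Q|, the number of DFA states.
Any string of length >= |Q| passes through |Q|+1 states while reading its first |Q| symbols,
so by pigeonhole some state repeats, giving the loop that can be pumped.
Here |Q| = 8
Therefore the proof uses p = 8

8


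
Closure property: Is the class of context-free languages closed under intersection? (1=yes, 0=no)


CFL closure properties:
  Closed under: union, concatenation, Kleene star
  NOT closed under: intersection, complement
Operation 'intersection' is in not-closed list -> No (not closed)

0


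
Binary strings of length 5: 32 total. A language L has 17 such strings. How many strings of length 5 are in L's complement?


Alphabet: {0,1}
String length: 5
Total strings of length 5 = 2^5 = 32
Strings in L = 17
Complement = total - |L|
= 32 - 17
= 15

15


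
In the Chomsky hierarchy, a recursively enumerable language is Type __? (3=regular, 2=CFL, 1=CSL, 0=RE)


Chomsky hierarchy levels:
  Type 3: Regular (DFA/NFA/regex)
  Type 2: Context-free (PDA)
  Type 1: Context-sensitive
  Type 0: Recursively enumerable (TM)
'recursively enumerable' corresponds to Type 0

0


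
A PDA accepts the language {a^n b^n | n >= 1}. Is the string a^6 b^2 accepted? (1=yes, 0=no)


Language requires equal numbers of a's and b's
PDA pushes for each 'a', pops for each 'b'
Number of a's = 6
Number of b's = 2
6 != 2 -> Reject

0


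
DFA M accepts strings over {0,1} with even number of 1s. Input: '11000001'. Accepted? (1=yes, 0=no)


DFA has 2 states: q_even (start, accept=yes) and q_odd
Processing string '11000001' character by character:
  Position 0: read '1', 1-count=1 -> q_odd
  Position 1: read '1', 1-count=2 -> q_even
  Position 2: read '0', 1-count=2 -> q_even (no change)
  Position 3: read '0', 1-count=2 -> q_even (no change)
  Position 4: read '0', 1-count=2 -> q_even (no change)
  Position 5: read '0', 1-count=2 -> q_even (no change)
  Position 6: read '0', 1-count=2 -> q_even (no change)
  Position 7: read '1', 1-count=3 -> q_odd
Final state: q_odd, total 1s = 3 (odd); the DFA requires an even count -> reject

0


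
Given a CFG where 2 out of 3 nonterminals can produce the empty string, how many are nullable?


Nonterminals: {S, A, B}
A nonterminal is nullable if it can derive epsilon
Counting nullable nonterminals: 2
Total nullable = 2

2


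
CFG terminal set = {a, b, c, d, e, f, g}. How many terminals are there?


Terminal symbols: a, b, c, d, e, f, g
Counting each: a (#1), b (#2), c (#3), d (#4), e (#5), f (#6), g (#7)
Total = 7

7


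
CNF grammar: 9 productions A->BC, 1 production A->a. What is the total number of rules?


CNF allows two rule forms:
  A -> BC (binary): 9 rules
  A -> a (terminal): 1 rule
Total = 9 + 1 = 10

10


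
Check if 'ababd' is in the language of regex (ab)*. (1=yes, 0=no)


Pattern: (ab)*
String: 'ababd'
Pattern requires: zero or more repetitions of 'ab'
Length 5 is odd -> cannot be (ab)* -> no match
Result: 0

0


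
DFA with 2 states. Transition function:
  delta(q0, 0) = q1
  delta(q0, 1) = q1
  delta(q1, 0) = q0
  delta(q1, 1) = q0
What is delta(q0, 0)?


Looking up transition function:
delta(q0, 0) in the table
Row: q0, Column: 0
Result: q1

q1


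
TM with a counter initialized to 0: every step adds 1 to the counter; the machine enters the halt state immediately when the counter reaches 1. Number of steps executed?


Counter starts at 0. Counting sequence:
  Step 1: counter = 1
Counter reached 1 -> halt
Total steps = 1

1


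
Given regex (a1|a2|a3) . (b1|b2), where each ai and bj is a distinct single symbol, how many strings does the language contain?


First group: 3 alternatives
Second group: 2 alternatives
Concatenation: each choice from group 1 pairs with each from group 2
Total = 3 x 2 = 6

6


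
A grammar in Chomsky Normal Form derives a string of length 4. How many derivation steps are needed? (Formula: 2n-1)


Chomsky Normal Form derivation:
String length n = 4
Each step either:
  - Splits a nonterminal into two (n-1 such steps)
  - Converts a nonterminal to terminal (n such steps)
Total = (n-1) + n = 2n - 1
= 2(4) - 1
= 8 - 1
= 7

7


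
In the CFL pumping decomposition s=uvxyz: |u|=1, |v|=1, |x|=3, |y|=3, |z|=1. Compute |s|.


|s| = |u| + |v| + |x| + |y| + |z|
= 1 + 1 + 3 + 3 + 1
= 2 + 3 + 4
= 5 + 4
= 9

9


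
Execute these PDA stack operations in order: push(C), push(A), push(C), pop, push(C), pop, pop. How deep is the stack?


Tracing stack operations:
  push(C) -> stack = [C], depth=1
  push(A) -> stack = [C,A], depth=2
  push(C) -> stack = [C,A,C], depth=3
  pop -> removed C, stack = [C,A], depth=2
  push(C) -> stack = [C,A,C], depth=3
  pop -> removed C, stack = [C,A], depth=2
  pop -> removed A, stack = [C], depth=1
Final depth = 1

1


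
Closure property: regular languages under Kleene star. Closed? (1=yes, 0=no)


Regular languages are closed under:
- Union (DFA product construction)
- Intersection (DFA product construction)
- Complement (swap accept/reject states)
- Concatenation (NFA construction)
- Kleene star (NFA construction)
Kleene star is in this list
Therefore: closed

1


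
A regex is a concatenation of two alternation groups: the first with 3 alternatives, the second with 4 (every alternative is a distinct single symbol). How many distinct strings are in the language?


First group: 3 alternatives
Second group: 4 alternatives
Concatenation: each choice from group 1 pairs with each from group 2
Total = 3 x 4 = 12

12


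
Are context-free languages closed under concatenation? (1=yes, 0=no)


CFL closure properties:
  Closed under: union, concatenation, Kleene star
  NOT closed under: intersection, complement
Operation 'concatenation' is in closed list -> Yes (closed)

1


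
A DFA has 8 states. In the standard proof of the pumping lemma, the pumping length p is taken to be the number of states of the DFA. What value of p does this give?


Pumping lemma for regular languages (standard proof):
Take p = |Q|, the number of DFA states.
Any string of length >= |Q| passes through |Q|+1 states while reading its first |Q| symbols,
so by pigeonhole some state repeats, giving the loop that can be pumped.
Here |Q| = 8
Therefore the proof uses p = 8

8


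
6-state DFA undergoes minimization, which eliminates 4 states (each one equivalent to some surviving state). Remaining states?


Original DFA: 6 states
Redundant states removed: 4
Minimized states = original - removed
= 6 - 4
= 2

2


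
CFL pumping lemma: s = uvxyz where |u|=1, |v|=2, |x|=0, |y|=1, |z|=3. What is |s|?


|s| = |u| + |v| + |x| + |y| + |z|
= 1 + 2 + 0 + 1 + 3
= 3 + 0 + 4
= 3 + 4
= 7

7


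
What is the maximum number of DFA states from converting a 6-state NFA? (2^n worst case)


NFA has 6 states
Subset construction: each DFA state = subset of NFA states
Maximum subsets = 2^6
2^6 = 64

64


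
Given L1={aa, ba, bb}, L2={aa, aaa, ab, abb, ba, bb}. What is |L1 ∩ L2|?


L1 = {aa, ba, bb}
L2 = {aa, aaa, ab, abb, ba, bb}
Checking each string in L1 against L2:
  'aa': in L2? Yes
  'ba': in L2? Yes
  'bb': in L2? Yes
Intersection = {aa, ba, bb}
|L1 ∩ L2| = 3

3


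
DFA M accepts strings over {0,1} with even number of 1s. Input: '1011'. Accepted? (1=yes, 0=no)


DFA has 2 states: q_even (start, accept=yes) and q_odd
Processing string '1011' character by character:
  Position 0: read '1', 1-count=1 -> q_odd
  Position 1: read '0', 1-count=1 -> q_odd (no change)
  Position 2: read '1', 1-count=2 -> q_even
  Position 3: read '1', 1-count=3 -> q_odd
Final state: q_odd, total 1s = 3 (odd); the DFA requires an even count -> reject

0


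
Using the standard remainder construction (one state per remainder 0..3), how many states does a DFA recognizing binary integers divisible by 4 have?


Divisibility by 4 is tracked via the remainder mod 4: 0, 1, ..., 3
The construction assigns one state to each remainder
Number of remainders = 4

4


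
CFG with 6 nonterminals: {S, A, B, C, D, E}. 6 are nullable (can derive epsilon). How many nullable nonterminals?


Nonterminals: {S, A, B, C, D, E}
A nonterminal is nullable if it can derive epsilon
Counting nullable nonterminals: 6
Total nullable = 6

6


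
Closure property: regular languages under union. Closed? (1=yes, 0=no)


Regular languages are closed under:
- Union (DFA product construction)
- Intersection (DFA product construction)
- Complement (swap accept/reject states)
- Concatenation (NFA construction)
- Kleene star (NFA construction)
union is in this list
Therefore: closed

1


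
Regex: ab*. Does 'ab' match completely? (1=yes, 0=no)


Pattern: ab*
String: 'ab'
Pattern requires: exactly one 'a' followed by zero or more 'b's
First char is 'a' -> OK
Rest 'b': all b's? Yes
Result: 1

1


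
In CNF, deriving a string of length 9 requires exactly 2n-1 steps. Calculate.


Chomsky Normal Form derivation:
String length n = 9
Each step either:
  - Splits a nonterminal into two (n-1 such steps)
  - Converts a nonterminal to terminal (n such steps)
Total = (n-1) + n = 2n - 1
= 2(9) - 1
= 18 - 1
= 17

17


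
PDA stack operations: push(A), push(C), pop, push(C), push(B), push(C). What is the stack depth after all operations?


Tracing stack operations:
  push(A) -> stack = [A], depth=1
  push(C) -> stack = [A,C], depth=2
  pop -> removed C, stack = [A], depth=1
  push(C) -> stack = [A,C], depth=2
  push(B) -> stack = [A,C,B], depth=3
  push(C) -> stack = [A,C,B,C], depth=4
Final depth = 4

4


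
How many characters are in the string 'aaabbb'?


String: 'aaabbb'
Counting characters:
  'a' appears 3 time(s)
  'b' appears 3 time(s)
Total length = 3 + 3 = 6

6


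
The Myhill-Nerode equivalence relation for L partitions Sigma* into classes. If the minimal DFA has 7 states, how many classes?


Myhill-Nerode theorem:
Number of equivalence classes = number of states in minimal DFA
Minimal DFA states = 7
Therefore equivalence classes = 7

7


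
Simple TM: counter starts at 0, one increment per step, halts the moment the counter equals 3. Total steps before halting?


Counter starts at 0. Counting sequence:
  Step 1: counter = 1
  Step 2: counter = 2
  Step 3: counter = 3
Counter reached 3 -> halt
Total steps = 3

3


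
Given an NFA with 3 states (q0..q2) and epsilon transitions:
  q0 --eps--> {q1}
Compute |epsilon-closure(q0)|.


Starting from q0
Initialize closure = {q0}
Follow epsilon from q0 -> add q1
Final closure: {q0, q1}
Size = 2

2


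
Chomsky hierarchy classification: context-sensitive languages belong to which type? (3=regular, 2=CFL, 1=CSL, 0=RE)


Chomsky hierarchy levels:
  Type 3: Regular (DFA/NFA/regex)
  Type 2: Context-free (PDA)
  Type 1: Context-sensitive
  Type 0: Recursively enumerable (TM)
'context-sensitive' corresponds to Type 1

1


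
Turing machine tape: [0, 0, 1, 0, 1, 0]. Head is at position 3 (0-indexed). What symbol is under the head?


Tape: [0, 0, 1, 0, 1, 0]
Positions: 0 1 2 3 4 5
Values:    0 0 1 0 1 0
Head at position 3
tape[3] = 0

0


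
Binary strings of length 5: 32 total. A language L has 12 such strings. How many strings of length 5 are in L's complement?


Alphabet: {0,1}
String length: 5
Total strings of length 5 = 2^5 = 32
Strings in L = 12
Complement = total - |L|
= 32 - 12
= 20

20


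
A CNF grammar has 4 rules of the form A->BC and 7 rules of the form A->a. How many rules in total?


CNF allows two rule forms:
  A -> BC (binary): 4 rules
  A -> a (terminal): 7 rules
Total = 4 + 7 = 11

11


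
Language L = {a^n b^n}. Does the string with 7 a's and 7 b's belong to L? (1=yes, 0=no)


Language requires equal numbers of a's and b's
PDA pushes for each 'a', pops for each 'b'
Number of a's = 7
Number of b's = 7
7 == 7 -> Accept

1


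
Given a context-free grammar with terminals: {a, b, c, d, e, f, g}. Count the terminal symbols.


Terminal symbols: a, b, c, d, e, f, g
Counting each: a (#1), b (#2), c (#3), d (#4), e (#5), f (#6), g (#7)
Total = 7

7


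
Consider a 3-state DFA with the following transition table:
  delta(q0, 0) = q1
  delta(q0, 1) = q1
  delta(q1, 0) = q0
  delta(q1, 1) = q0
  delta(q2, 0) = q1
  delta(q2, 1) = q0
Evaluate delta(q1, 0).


Looking up transition function:
delta(q1, 0) in the table
Row: q1, Column: 0
Result: q0

q0


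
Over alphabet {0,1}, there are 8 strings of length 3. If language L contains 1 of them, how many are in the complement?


Alphabet: {0,1}
String length: 3
Total strings of length 3 = 2^3 = 8
Strings in L = 1
Complement = total - |L|
= 8 - 1
= 7

7


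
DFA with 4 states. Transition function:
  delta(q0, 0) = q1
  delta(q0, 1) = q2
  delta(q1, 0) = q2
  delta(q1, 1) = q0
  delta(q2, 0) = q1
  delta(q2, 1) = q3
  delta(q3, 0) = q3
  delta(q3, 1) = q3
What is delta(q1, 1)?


Looking up transition function:
delta(q1, 1) in the table
Row: q1, Column: 1
Result: q0

q0


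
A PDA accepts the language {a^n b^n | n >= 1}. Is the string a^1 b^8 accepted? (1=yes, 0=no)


Language requires equal numbers of a's and b's
PDA pushes for each 'a', pops for each 'b'
Number of a's = 1
Number of b's = 8
1 != 8 -> Reject

0


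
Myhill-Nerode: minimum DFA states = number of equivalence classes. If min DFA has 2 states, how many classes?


Myhill-Nerode theorem:
Number of equivalence classes = number of states in minimal DFA
Minimal DFA states = 2
Therefore equivalence classes = 2

2


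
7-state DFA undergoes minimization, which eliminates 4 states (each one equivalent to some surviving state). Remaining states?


Original DFA: 7 states
Redundant states removed: 4
Minimized states = original - removed
= 7 - 4
= 3

3


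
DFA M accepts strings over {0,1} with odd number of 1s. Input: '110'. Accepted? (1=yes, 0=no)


DFA has 2 states: q_even (start, accept=no) and q_odd
Processing string '110' character by character:
  Position 0: read '1', 1-count=1 -> q_odd
  Position 1: read '1', 1-count=2 -> q_even
  Position 2: read '0', 1-count=2 -> q_even (no change)
Final state: q_even, total 1s = 2 (even); the DFA requires an odd count -> reject

0


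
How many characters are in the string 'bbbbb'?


String: 'bbbbb'
Counting characters:
  'b' appears 5 time(s)
Total length = 0 + 5 = 5

5


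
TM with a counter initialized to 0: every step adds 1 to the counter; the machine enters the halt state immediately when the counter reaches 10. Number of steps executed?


Counter starts at 0. Counting sequence:
  Step 1: counter = 1
  Step 2: counter = 2
  Step 3: counter = 3
  Step 4: counter = 4
  Step 5: counter = 5
  Step 6: counter = 6
  ...
  Step 10: counter = 10
Counter reached 10 -> halt
Total steps = 10

10


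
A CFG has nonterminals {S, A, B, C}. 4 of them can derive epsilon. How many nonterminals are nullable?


Nonterminals: {S, A, B, C}
A nonterminal is nullable if it can derive epsilon
Counting nullable nonterminals: 4
Total nullable = 4

4


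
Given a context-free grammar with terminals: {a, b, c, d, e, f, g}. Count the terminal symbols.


Terminal symbols: a, b, c, d, e, f, g
Counting each: a (#1), b (#2), c (#3), d (#4), e (#5), f (#6), g (#7)
Total = 7

7


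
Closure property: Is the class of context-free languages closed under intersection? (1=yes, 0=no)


CFL closure properties:
  Closed under: union, concatenation, Kleene star
  NOT closed under: intersection, complement
Operation 'intersection' is in not-closed list -> No (not closed)

0


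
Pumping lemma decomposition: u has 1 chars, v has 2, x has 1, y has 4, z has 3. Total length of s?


|s| = |u| + |v| + |x| + |y| + |z|
= 1 + 2 + 1 + 4 + 3
= 3 + 1 + 7
= 4 + 7
= 11

11


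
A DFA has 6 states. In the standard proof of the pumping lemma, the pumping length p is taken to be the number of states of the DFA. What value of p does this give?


Pumping lemma for regular languages (standard proof):
Take p = |Q|, the number of DFA states.
Any string of length >= |Q| passes through |Q|+1 states while reading its first |Q| symbols,
so by pigeonhole some state repeats, giving the loop that can be pumped.
Here |Q| = 6
Therefore the proof uses p = 6

6


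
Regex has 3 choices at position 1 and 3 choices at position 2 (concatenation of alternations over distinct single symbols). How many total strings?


First group: 3 alternatives
Second group: 3 alternatives
Concatenation: each choice from group 1 pairs with each from group 2
Total = 3 x 3 = 9

9


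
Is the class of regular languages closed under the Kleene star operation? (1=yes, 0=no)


Regular languages are closed under:
- Union (DFA product construction)
- Intersection (DFA product construction)
- Complement (swap accept/reject states)
- Concatenation (NFA construction)
- Kleene star (NFA construction)
Kleene star is in this list
Therefore: closed

1


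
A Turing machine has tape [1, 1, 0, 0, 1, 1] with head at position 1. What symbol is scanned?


Tape: [1, 1, 0, 0, 1, 1]
Positions: 0 1 2 3 4 5
Values:    1 1 0 0 1 1
Head at position 1
tape[1] = 1

1


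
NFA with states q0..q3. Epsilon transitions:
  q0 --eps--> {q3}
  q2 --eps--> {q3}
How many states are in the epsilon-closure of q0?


Starting from q0
Initialize closure = {q0}
Follow epsilon from q0 -> add q3
Final closure: {q0, q3}
Size = 2

2


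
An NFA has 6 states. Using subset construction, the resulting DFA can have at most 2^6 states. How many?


NFA has 6 states
Subset construction: each DFA state = subset of NFA states
Maximum subsets = 2^6
2^6 = 64

64


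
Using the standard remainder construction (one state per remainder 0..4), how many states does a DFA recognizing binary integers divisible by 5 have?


Divisibility by 5 is tracked via the remainder mod 5: 0, 1, ..., 4
The construction assigns one state to each remainder
Number of remainders = 5

5


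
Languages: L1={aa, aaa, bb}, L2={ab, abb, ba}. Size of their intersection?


L1 = {aa, aaa, bb}
L2 = {ab, abb, ba}
Checking each string in L1 against L2:
  'aa': in L2? No
  'aaa': in L2? No
  'bb': in L2? No
Intersection = {}
|L1 ∩ L2| = 0

0


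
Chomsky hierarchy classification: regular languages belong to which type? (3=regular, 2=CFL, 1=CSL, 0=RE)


Chomsky hierarchy levels:
  Type 3: Regular (DFA/NFA/regex)
  Type 2: Context-free (PDA)
  Type 1: Context-sensitive
  Type 0: Recursively enumerable (TM)
'regular' corresponds to Type 3

3


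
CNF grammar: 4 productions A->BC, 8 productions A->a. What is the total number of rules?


CNF allows two rule forms:
  A -> BC (binary): 4 rules
  A -> a (terminal): 8 rules
Total = 4 + 8 = 12

12


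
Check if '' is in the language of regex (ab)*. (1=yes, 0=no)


Pattern: (ab)*
String: ''
Pattern requires: zero or more repetitions of 'ab'
Pairs: []
All pairs are 'ab'? Yes
Result: 1

1


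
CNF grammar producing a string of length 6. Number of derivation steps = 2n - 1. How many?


Chomsky Normal Form derivation:
String length n = 6
Each step either:
  - Splits a nonterminal into two (n-1 such steps)
  - Converts a nonterminal to terminal (n such steps)
Total = (n-1) + n = 2n - 1
= 2(6) - 1
= 12 - 1
= 11

11


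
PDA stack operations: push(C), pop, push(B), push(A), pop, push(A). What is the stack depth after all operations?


Tracing stack operations:
  push(C) -> stack = [C], depth=1
  pop -> removed C, stack = [], depth=0
  push(B) -> stack = [B], depth=1
  push(A) -> stack = [B,A], depth=2
  pop -> removed A, stack = [B], depth=1
  push(A) -> stack = [B,A], depth=2
Final depth = 2

2


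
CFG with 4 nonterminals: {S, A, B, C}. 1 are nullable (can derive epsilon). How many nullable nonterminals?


Nonterminals: {S, A, B, C}
A nonterminal is nullable if it can derive epsilon
Counting nullable nonterminals: 1
Total nullable = 1

1


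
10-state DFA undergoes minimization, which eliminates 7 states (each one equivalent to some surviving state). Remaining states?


Original DFA: 10 states
Redundant states removed: 7
Minimized states = original - removed
= 10 - 7
= 3

3


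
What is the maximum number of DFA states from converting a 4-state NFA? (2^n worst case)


NFA has 4 states
Subset construction: each DFA state = subset of NFA states
Maximum subsets = 2^4
2^4 = 16

16


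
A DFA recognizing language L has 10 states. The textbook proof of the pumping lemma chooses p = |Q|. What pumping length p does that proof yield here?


Pumping lemma for regular languages (standard proof):
Take p = |Q|, the number of DFA states.
Any string of length >= |Q| passes through |Q|+1 states while reading its first |Q| symbols,
so by pigeonhole some state repeats, giving the loop that can be pumped.
Here |Q| = 10
Therefore the proof uses p = 10

10


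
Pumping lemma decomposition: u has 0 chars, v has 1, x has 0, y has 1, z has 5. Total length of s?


|s| = |u| + |v| + |x| + |y| + |z|
= 0 + 1 + 0 + 1 + 5
= 1 + 0 + 6
= 1 + 6
= 7

7


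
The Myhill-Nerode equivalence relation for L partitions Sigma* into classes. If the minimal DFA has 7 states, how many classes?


Myhill-Nerode theorem:
Number of equivalence classes = number of states in minimal DFA
Minimal DFA states = 7
Therefore equivalence classes = 7

7


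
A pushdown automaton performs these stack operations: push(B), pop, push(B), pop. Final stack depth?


Tracing stack operations:
  push(B) -> stack = [B], depth=1
  pop -> removed B, stack = [], depth=0
  push(B) -> stack = [B], depth=1
  pop -> removed B, stack = [], depth=0
Final depth = 0

0


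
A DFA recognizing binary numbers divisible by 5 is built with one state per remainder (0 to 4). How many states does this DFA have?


Divisibility by 5 is tracked via the remainder mod 5: 0, 1, ..., 4
The construction assigns one state to each remainder
Number of remainders = 5

5


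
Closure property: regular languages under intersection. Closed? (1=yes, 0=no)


Regular languages are closed under:
- Union (DFA product construction)
- Intersection (DFA product construction)
- Complement (swap accept/reject states)
- Concatenation (NFA construction)
- Kleene star (NFA construction)
intersection is in this list
Therefore: closed

1
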